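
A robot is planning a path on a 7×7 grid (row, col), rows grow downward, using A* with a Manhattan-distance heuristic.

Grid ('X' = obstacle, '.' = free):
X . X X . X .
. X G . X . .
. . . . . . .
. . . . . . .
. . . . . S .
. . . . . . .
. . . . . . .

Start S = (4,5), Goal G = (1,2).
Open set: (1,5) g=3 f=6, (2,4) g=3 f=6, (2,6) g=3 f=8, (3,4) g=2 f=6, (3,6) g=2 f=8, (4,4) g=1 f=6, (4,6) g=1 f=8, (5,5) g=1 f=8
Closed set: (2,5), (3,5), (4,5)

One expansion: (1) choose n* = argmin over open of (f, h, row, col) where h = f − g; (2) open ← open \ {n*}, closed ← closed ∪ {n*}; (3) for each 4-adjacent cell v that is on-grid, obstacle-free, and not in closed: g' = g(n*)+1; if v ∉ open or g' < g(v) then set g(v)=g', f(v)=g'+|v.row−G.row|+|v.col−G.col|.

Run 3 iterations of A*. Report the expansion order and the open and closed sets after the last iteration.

order=[(1,5) → (2,4) → (2,3)]; open=[(1,3) g=5 f=6, (1,6) g=4 f=8, (2,2) g=5 f=6, (2,6) g=3 f=8, (3,3) g=5 f=8, (3,4) g=2 f=6, (3,6) g=2 f=8, (4,4) g=1 f=6, (4,6) g=1 f=8, (5,5) g=1 f=8]; closed=[(1,5), (2,3), (2,4), (2,5), (3,5), (4,5)]

step 1: expand (1,5) (f=6, h=3) → closed; open now [(1,6) g=4 f=8, (2,4) g=3 f=6, (2,6) g=3 f=8, (3,4) g=2 f=6, (3,6) g=2 f=8, (4,4) g=1 f=6, (4,6) g=1 f=8, (5,5) g=1 f=8]
step 2: expand (2,4) (f=6, h=3) → closed; open now [(1,6) g=4 f=8, (2,3) g=4 f=6, (2,6) g=3 f=8, (3,4) g=2 f=6, (3,6) g=2 f=8, (4,4) g=1 f=6, (4,6) g=1 f=8, (5,5) g=1 f=8]
step 3: expand (2,3) (f=6, h=2) → closed; open now [(1,3) g=5 f=6, (1,6) g=4 f=8, (2,2) g=5 f=6, (2,6) g=3 f=8, (3,3) g=5 f=8, (3,4) g=2 f=6, (3,6) g=2 f=8, (4,4) g=1 f=6, (4,6) g=1 f=8, (5,5) g=1 f=8]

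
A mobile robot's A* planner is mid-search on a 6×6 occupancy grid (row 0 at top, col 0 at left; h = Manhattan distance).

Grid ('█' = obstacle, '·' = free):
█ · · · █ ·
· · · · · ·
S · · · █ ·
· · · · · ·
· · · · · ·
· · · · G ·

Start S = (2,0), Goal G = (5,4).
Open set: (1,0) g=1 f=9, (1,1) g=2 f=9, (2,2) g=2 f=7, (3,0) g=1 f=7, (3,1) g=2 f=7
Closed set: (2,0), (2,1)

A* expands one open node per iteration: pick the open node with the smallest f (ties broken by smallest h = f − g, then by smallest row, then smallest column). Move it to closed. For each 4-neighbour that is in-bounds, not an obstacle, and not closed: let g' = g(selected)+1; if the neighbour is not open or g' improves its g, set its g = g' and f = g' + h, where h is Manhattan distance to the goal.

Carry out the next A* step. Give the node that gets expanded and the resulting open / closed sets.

expanded=(2,2); open=[(1,0) g=1 f=9, (1,1) g=2 f=9, (1,2) g=3 f=9, (2,3) g=3 f=7, (3,0) g=1 f=7, (3,1) g=2 f=7, (3,2) g=3 f=7]; closed=[(2,0), (2,1), (2,2)]

step 1: expand (2,2) (f=7, h=5) → closed; open now [(1,0) g=1 f=9, (1,1) g=2 f=9, (1,2) g=3 f=9, (2,3) g=3 f=7, (3,0) g=1 f=7, (3,1) g=2 f=7, (3,2) g=3 f=7]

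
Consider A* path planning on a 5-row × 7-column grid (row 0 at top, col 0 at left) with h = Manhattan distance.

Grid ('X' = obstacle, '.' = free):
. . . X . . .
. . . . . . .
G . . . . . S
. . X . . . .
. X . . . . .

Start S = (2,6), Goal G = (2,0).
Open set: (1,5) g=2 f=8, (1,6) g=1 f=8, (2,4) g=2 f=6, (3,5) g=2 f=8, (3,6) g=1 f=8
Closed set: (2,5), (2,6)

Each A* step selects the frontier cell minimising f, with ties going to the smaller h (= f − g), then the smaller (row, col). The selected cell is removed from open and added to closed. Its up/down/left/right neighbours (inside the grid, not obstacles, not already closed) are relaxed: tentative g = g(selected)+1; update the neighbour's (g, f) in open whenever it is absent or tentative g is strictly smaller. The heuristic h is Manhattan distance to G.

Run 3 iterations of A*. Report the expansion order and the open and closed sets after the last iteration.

order=[(2,4) → (2,3) → (2,2)]; open=[(1,2) g=5 f=8, (1,3) g=4 f=8, (1,4) g=3 f=8, (1,5) g=2 f=8, (1,6) g=1 f=8, (2,1) g=5 f=6, (3,3) g=4 f=8, (3,4) g=3 f=8, (3,5) g=2 f=8, (3,6) g=1 f=8]; closed=[(2,2), (2,3), (2,4), (2,5), (2,6)]

step 1: expand (2,4) (f=6, h=4) → closed; open now [(1,4) g=3 f=8, (1,5) g=2 f=8, (1,6) g=1 f=8, (2,3) g=3 f=6, (3,4) g=3 f=8, (3,5) g=2 f=8, (3,6) g=1 f=8]
step 2: expand (2,3) (f=6, h=3) → closed; open now [(1,3) g=4 f=8, (1,4) g=3 f=8, (1,5) g=2 f=8, (1,6) g=1 f=8, (2,2) g=4 f=6, (3,3) g=4 f=8, (3,4) g=3 f=8, (3,5) g=2 f=8, (3,6) g=1 f=8]
step 3: expand (2,2) (f=6, h=2) → closed; open now [(1,2) g=5 f=8, (1,3) g=4 f=8, (1,4) g=3 f=8, (1,5) g=2 f=8, (1,6) g=1 f=8, (2,1) g=5 f=6, (3,3) g=4 f=8, (3,4) g=3 f=8, (3,5) g=2 f=8, (3,6) g=1 f=8]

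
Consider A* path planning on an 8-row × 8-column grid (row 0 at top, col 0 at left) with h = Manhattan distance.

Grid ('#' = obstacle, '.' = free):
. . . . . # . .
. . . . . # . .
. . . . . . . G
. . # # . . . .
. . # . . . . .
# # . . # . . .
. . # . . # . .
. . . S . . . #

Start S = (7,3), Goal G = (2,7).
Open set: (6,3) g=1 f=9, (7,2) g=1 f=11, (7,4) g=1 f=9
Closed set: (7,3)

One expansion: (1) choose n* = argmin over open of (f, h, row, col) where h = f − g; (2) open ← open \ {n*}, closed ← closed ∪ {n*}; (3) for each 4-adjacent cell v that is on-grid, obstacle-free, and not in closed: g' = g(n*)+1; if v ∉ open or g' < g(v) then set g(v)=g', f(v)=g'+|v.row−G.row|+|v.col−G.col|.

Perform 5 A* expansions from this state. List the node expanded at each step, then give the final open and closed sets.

order=[(6,3) → (5,3) → (4,3) → (4,4) → (3,4)]; open=[(2,4) g=6 f=9, (3,5) g=6 f=9, (4,5) g=5 f=9, (5,2) g=3 f=11, (6,4) g=2 f=9, (7,2) g=1 f=11, (7,4) g=1 f=9]; closed=[(3,4), (4,3), (4,4), (5,3), (6,3), (7,3)]

step 1: expand (6,3) (f=9, h=8) → closed; open now [(5,3) g=2 f=9, (6,4) g=2 f=9, (7,2) g=1 f=11, (7,4) g=1 f=9]
step 2: expand (5,3) (f=9, h=7) → closed; open now [(4,3) g=3 f=9, (5,2) g=3 f=11, (6,4) g=2 f=9, (7,2) g=1 f=11, (7,4) g=1 f=9]
step 3: expand (4,3) (f=9, h=6) → closed; open now [(4,4) g=4 f=9, (5,2) g=3 f=11, (6,4) g=2 f=9, (7,2) g=1 f=11, (7,4) g=1 f=9]
step 4: expand (4,4) (f=9, h=5) → closed; open now [(3,4) g=5 f=9, (4,5) g=5 f=9, (5,2) g=3 f=11, (6,4) g=2 f=9, (7,2) g=1 f=11, (7,4) g=1 f=9]
step 5: expand (3,4) (f=9, h=4) → closed; open now [(2,4) g=6 f=9, (3,5) g=6 f=9, (4,5) g=5 f=9, (5,2) g=3 f=11, (6,4) g=2 f=9, (7,2) g=1 f=11, (7,4) g=1 f=9]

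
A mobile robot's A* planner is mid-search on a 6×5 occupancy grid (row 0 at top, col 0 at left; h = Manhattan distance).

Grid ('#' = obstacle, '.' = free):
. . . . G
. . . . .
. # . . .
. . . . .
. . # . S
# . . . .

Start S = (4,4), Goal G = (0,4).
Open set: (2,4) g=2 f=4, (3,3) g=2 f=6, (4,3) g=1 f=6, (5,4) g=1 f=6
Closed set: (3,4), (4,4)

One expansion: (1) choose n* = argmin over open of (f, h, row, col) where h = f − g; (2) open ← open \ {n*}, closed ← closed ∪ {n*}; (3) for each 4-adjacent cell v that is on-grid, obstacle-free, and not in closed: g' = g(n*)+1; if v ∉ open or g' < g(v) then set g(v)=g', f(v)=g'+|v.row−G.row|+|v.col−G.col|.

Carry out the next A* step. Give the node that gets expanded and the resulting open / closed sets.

step 1: expand (2,4) (f=4, h=2) → closed; open now [(1,4) g=3 f=4, (2,3) g=3 f=6, (3,3) g=2 f=6, (4,3) g=1 f=6, (5,4) g=1 f=6]

expanded=(2,4); open=[(1,4) g=3 f=4, (2,3) g=3 f=6, (3,3) g=2 f=6, (4,3) g=1 f=6, (5,4) g=1 f=6]; closed=[(2,4), (3,4), (4,4)]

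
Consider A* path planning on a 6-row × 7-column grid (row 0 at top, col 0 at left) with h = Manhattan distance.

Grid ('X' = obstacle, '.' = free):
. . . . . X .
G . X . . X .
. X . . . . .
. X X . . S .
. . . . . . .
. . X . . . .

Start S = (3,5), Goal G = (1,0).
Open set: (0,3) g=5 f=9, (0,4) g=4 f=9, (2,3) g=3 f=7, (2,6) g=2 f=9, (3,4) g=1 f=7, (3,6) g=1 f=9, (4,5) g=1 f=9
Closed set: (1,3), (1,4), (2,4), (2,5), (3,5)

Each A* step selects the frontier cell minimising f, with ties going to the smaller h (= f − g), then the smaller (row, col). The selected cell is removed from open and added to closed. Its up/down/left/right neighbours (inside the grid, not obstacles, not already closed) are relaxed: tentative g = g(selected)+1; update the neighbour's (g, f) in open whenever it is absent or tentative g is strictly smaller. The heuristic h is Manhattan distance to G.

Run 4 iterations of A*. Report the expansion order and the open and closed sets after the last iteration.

step 1: expand (2,3) (f=7, h=4) → closed; open now [(0,3) g=5 f=9, (0,4) g=4 f=9, (2,2) g=4 f=7, (2,6) g=2 f=9, (3,3) g=4 f=9, (3,4) g=1 f=7, (3,6) g=1 f=9, (4,5) g=1 f=9]
step 2: expand (2,2) (f=7, h=3) → closed; open now [(0,3) g=5 f=9, (0,4) g=4 f=9, (2,6) g=2 f=9, (3,3) g=4 f=9, (3,4) g=1 f=7, (3,6) g=1 f=9, (4,5) g=1 f=9]
step 3: expand (3,4) (f=7, h=6) → closed; open now [(0,3) g=5 f=9, (0,4) g=4 f=9, (2,6) g=2 f=9, (3,3) g=2 f=7, (3,6) g=1 f=9, (4,4) g=2 f=9, (4,5) g=1 f=9]
step 4: expand (3,3) (f=7, h=5) → closed; open now [(0,3) g=5 f=9, (0,4) g=4 f=9, (2,6) g=2 f=9, (3,6) g=1 f=9, (4,3) g=3 f=9, (4,4) g=2 f=9, (4,5) g=1 f=9]

order=[(2,3) → (2,2) → (3,4) → (3,3)]; open=[(0,3) g=5 f=9, (0,4) g=4 f=9, (2,6) g=2 f=9, (3,6) g=1 f=9, (4,3) g=3 f=9, (4,4) g=2 f=9, (4,5) g=1 f=9]; closed=[(1,3), (1,4), (2,2), (2,3), (2,4), (2,5), (3,3), (3,4), (3,5)]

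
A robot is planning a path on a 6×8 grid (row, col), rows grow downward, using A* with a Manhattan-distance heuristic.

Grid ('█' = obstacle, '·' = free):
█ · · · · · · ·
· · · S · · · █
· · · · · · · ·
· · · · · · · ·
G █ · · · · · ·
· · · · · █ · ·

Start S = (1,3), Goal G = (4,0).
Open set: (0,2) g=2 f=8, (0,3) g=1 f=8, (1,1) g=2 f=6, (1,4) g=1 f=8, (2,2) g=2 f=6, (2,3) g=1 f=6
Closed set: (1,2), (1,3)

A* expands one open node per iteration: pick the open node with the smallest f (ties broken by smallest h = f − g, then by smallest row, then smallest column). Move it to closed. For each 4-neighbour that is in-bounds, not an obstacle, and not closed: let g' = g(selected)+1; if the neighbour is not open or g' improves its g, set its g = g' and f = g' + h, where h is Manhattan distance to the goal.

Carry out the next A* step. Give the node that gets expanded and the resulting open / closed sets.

step 1: expand (1,1) (f=6, h=4) → closed; open now [(0,1) g=3 f=8, (0,2) g=2 f=8, (0,3) g=1 f=8, (1,0) g=3 f=6, (1,4) g=1 f=8, (2,1) g=3 f=6, (2,2) g=2 f=6, (2,3) g=1 f=6]

expanded=(1,1); open=[(0,1) g=3 f=8, (0,2) g=2 f=8, (0,3) g=1 f=8, (1,0) g=3 f=6, (1,4) g=1 f=8, (2,1) g=3 f=6, (2,2) g=2 f=6, (2,3) g=1 f=6]; closed=[(1,1), (1,2), (1,3)]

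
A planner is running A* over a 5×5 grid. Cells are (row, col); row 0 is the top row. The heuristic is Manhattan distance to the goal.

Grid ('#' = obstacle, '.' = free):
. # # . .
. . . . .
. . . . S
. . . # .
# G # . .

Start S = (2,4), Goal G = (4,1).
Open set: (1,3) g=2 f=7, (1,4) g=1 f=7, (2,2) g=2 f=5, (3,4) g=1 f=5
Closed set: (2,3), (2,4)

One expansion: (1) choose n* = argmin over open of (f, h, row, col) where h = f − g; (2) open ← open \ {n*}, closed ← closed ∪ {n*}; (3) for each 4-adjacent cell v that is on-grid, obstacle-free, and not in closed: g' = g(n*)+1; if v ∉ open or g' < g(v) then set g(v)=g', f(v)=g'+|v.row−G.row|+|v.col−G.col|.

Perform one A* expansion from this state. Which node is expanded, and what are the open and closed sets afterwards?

expanded=(2,2); open=[(1,2) g=3 f=7, (1,3) g=2 f=7, (1,4) g=1 f=7, (2,1) g=3 f=5, (3,2) g=3 f=5, (3,4) g=1 f=5]; closed=[(2,2), (2,3), (2,4)]

step 1: expand (2,2) (f=5, h=3) → closed; open now [(1,2) g=3 f=7, (1,3) g=2 f=7, (1,4) g=1 f=7, (2,1) g=3 f=5, (3,2) g=3 f=5, (3,4) g=1 f=5]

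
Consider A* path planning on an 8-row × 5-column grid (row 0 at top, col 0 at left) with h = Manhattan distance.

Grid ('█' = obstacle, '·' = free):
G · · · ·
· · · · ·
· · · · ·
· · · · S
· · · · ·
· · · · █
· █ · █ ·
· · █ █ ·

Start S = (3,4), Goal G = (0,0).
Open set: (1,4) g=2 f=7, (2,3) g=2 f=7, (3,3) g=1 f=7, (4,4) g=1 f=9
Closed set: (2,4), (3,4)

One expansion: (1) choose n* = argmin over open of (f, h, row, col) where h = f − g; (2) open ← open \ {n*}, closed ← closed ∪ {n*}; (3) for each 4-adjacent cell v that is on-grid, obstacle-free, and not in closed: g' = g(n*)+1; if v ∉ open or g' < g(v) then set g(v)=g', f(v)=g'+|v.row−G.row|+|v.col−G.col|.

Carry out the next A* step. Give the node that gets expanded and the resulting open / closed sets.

expanded=(1,4); open=[(0,4) g=3 f=7, (1,3) g=3 f=7, (2,3) g=2 f=7, (3,3) g=1 f=7, (4,4) g=1 f=9]; closed=[(1,4), (2,4), (3,4)]

step 1: expand (1,4) (f=7, h=5) → closed; open now [(0,4) g=3 f=7, (1,3) g=3 f=7, (2,3) g=2 f=7, (3,3) g=1 f=7, (4,4) g=1 f=9]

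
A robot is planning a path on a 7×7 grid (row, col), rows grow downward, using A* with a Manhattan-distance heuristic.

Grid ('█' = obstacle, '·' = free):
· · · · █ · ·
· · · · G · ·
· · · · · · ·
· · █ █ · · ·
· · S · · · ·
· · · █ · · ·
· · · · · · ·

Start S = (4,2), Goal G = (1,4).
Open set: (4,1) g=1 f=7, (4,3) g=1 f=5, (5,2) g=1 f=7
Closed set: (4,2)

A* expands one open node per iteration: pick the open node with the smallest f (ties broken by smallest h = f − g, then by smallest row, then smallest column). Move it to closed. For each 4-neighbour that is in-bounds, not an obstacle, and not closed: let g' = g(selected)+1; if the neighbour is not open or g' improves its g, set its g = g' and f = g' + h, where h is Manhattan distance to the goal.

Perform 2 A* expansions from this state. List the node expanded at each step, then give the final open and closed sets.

step 1: expand (4,3) (f=5, h=4) → closed; open now [(4,1) g=1 f=7, (4,4) g=2 f=5, (5,2) g=1 f=7]
step 2: expand (4,4) (f=5, h=3) → closed; open now [(3,4) g=3 f=5, (4,1) g=1 f=7, (4,5) g=3 f=7, (5,2) g=1 f=7, (5,4) g=3 f=7]

order=[(4,3) → (4,4)]; open=[(3,4) g=3 f=5, (4,1) g=1 f=7, (4,5) g=3 f=7, (5,2) g=1 f=7, (5,4) g=3 f=7]; closed=[(4,2), (4,3), (4,4)]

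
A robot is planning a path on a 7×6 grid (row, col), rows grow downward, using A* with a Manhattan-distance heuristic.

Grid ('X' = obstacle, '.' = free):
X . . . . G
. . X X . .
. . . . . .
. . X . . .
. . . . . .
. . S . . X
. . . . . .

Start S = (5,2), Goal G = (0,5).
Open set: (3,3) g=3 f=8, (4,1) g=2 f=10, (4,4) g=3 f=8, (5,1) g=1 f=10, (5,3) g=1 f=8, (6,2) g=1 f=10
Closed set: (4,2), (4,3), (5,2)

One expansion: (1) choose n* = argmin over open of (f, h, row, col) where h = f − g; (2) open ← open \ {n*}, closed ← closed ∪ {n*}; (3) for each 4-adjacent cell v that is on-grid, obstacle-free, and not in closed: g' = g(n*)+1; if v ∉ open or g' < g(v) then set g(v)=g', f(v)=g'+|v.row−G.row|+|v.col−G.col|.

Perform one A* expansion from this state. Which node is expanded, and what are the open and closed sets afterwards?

step 1: expand (3,3) (f=8, h=5) → closed; open now [(2,3) g=4 f=8, (3,4) g=4 f=8, (4,1) g=2 f=10, (4,4) g=3 f=8, (5,1) g=1 f=10, (5,3) g=1 f=8, (6,2) g=1 f=10]

expanded=(3,3); open=[(2,3) g=4 f=8, (3,4) g=4 f=8, (4,1) g=2 f=10, (4,4) g=3 f=8, (5,1) g=1 f=10, (5,3) g=1 f=8, (6,2) g=1 f=10]; closed=[(3,3), (4,2), (4,3), (5,2)]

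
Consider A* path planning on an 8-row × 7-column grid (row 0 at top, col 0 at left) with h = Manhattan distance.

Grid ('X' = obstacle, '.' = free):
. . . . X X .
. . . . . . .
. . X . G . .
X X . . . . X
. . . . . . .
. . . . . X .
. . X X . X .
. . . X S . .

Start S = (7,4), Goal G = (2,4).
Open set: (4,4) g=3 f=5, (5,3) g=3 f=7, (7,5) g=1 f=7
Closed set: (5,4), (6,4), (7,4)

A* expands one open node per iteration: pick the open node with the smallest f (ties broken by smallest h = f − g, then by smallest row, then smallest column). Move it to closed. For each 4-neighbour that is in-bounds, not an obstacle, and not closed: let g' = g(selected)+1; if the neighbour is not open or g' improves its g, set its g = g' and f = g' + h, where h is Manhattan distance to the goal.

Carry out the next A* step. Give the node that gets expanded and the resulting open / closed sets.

expanded=(4,4); open=[(3,4) g=4 f=5, (4,3) g=4 f=7, (4,5) g=4 f=7, (5,3) g=3 f=7, (7,5) g=1 f=7]; closed=[(4,4), (5,4), (6,4), (7,4)]

step 1: expand (4,4) (f=5, h=2) → closed; open now [(3,4) g=4 f=5, (4,3) g=4 f=7, (4,5) g=4 f=7, (5,3) g=3 f=7, (7,5) g=1 f=7]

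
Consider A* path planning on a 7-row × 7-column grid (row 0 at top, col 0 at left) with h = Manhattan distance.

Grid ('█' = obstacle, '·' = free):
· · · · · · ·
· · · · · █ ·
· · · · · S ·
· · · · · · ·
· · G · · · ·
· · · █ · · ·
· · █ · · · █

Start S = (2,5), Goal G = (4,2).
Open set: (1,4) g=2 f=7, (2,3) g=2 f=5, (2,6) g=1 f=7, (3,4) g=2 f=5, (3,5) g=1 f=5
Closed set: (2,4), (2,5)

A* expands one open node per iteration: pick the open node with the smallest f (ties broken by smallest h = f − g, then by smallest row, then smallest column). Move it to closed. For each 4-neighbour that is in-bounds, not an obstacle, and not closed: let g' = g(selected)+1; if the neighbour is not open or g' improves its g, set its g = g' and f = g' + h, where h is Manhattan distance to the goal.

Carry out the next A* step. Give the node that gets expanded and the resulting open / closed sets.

expanded=(2,3); open=[(1,3) g=3 f=7, (1,4) g=2 f=7, (2,2) g=3 f=5, (2,6) g=1 f=7, (3,3) g=3 f=5, (3,4) g=2 f=5, (3,5) g=1 f=5]; closed=[(2,3), (2,4), (2,5)]

step 1: expand (2,3) (f=5, h=3) → closed; open now [(1,3) g=3 f=7, (1,4) g=2 f=7, (2,2) g=3 f=5, (2,6) g=1 f=7, (3,3) g=3 f=5, (3,4) g=2 f=5, (3,5) g=1 f=5]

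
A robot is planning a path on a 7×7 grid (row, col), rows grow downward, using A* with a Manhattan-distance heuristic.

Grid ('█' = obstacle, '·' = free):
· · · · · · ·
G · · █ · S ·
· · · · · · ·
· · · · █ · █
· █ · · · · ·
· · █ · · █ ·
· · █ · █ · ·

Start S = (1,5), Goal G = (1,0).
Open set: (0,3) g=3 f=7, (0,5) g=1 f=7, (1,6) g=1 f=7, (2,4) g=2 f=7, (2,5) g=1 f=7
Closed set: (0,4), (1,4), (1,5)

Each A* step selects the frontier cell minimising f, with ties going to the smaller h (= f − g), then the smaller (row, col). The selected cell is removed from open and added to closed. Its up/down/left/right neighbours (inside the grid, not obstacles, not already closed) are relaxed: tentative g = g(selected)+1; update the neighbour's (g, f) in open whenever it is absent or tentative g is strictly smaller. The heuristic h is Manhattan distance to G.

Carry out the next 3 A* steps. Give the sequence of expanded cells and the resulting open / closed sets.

order=[(0,3) → (0,2) → (0,1)]; open=[(0,0) g=6 f=7, (0,5) g=1 f=7, (1,1) g=6 f=7, (1,2) g=5 f=7, (1,6) g=1 f=7, (2,4) g=2 f=7, (2,5) g=1 f=7]; closed=[(0,1), (0,2), (0,3), (0,4), (1,4), (1,5)]

step 1: expand (0,3) (f=7, h=4) → closed; open now [(0,2) g=4 f=7, (0,5) g=1 f=7, (1,6) g=1 f=7, (2,4) g=2 f=7, (2,5) g=1 f=7]
step 2: expand (0,2) (f=7, h=3) → closed; open now [(0,1) g=5 f=7, (0,5) g=1 f=7, (1,2) g=5 f=7, (1,6) g=1 f=7, (2,4) g=2 f=7, (2,5) g=1 f=7]
step 3: expand (0,1) (f=7, h=2) → closed; open now [(0,0) g=6 f=7, (0,5) g=1 f=7, (1,1) g=6 f=7, (1,2) g=5 f=7, (1,6) g=1 f=7, (2,4) g=2 f=7, (2,5) g=1 f=7]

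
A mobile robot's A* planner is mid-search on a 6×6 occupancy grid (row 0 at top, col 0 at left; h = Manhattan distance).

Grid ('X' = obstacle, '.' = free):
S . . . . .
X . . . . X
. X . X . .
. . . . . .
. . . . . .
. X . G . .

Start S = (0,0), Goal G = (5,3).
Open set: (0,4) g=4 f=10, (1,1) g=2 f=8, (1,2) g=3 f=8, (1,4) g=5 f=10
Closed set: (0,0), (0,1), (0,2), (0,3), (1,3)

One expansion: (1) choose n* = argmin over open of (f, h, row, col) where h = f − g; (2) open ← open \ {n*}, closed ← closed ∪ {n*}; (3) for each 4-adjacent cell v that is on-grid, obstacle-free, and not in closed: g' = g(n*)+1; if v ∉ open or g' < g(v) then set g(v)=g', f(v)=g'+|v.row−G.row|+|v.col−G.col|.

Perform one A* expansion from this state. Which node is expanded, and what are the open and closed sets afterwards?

expanded=(1,2); open=[(0,4) g=4 f=10, (1,1) g=2 f=8, (1,4) g=5 f=10, (2,2) g=4 f=8]; closed=[(0,0), (0,1), (0,2), (0,3), (1,2), (1,3)]

step 1: expand (1,2) (f=8, h=5) → closed; open now [(0,4) g=4 f=10, (1,1) g=2 f=8, (1,4) g=5 f=10, (2,2) g=4 f=8]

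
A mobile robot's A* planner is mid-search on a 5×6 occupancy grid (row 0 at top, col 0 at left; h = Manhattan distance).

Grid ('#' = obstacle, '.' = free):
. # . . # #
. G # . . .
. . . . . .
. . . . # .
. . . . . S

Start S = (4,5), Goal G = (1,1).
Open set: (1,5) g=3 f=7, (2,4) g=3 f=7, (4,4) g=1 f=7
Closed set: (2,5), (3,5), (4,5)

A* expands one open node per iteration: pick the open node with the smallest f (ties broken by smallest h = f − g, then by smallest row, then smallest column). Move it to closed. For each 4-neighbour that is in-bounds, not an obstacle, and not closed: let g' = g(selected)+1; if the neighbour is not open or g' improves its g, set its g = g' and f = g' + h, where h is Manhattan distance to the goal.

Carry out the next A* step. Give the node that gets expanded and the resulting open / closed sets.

step 1: expand (1,5) (f=7, h=4) → closed; open now [(1,4) g=4 f=7, (2,4) g=3 f=7, (4,4) g=1 f=7]

expanded=(1,5); open=[(1,4) g=4 f=7, (2,4) g=3 f=7, (4,4) g=1 f=7]; closed=[(1,5), (2,5), (3,5), (4,5)]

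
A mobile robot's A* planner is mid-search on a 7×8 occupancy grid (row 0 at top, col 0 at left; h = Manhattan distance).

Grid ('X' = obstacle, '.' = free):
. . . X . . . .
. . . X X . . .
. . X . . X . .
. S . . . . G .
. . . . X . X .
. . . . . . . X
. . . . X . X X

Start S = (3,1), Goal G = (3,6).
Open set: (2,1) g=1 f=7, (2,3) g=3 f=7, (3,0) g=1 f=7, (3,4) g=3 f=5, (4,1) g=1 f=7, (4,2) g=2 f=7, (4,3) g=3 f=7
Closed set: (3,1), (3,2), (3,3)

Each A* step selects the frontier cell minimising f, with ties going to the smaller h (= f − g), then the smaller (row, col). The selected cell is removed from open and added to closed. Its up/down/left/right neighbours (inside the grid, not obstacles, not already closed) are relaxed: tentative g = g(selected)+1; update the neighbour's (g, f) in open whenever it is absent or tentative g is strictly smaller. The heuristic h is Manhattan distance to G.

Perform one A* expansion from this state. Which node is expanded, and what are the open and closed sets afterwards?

expanded=(3,4); open=[(2,1) g=1 f=7, (2,3) g=3 f=7, (2,4) g=4 f=7, (3,0) g=1 f=7, (3,5) g=4 f=5, (4,1) g=1 f=7, (4,2) g=2 f=7, (4,3) g=3 f=7]; closed=[(3,1), (3,2), (3,3), (3,4)]

step 1: expand (3,4) (f=5, h=2) → closed; open now [(2,1) g=1 f=7, (2,3) g=3 f=7, (2,4) g=4 f=7, (3,0) g=1 f=7, (3,5) g=4 f=5, (4,1) g=1 f=7, (4,2) g=2 f=7, (4,3) g=3 f=7]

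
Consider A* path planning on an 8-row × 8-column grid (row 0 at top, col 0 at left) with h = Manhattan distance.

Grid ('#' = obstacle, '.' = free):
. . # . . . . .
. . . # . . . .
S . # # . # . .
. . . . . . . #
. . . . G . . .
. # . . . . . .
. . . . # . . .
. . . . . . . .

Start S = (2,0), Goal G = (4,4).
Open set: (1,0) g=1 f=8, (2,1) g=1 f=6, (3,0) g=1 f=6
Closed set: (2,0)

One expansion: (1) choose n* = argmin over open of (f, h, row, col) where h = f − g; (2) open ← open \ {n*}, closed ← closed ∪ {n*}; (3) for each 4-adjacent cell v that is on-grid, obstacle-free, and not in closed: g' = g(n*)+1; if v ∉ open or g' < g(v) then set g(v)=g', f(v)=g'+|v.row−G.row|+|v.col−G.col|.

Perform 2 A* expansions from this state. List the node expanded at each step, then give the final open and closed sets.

order=[(2,1) → (3,1)]; open=[(1,0) g=1 f=8, (1,1) g=2 f=8, (3,0) g=1 f=6, (3,2) g=3 f=6, (4,1) g=3 f=6]; closed=[(2,0), (2,1), (3,1)]

step 1: expand (2,1) (f=6, h=5) → closed; open now [(1,0) g=1 f=8, (1,1) g=2 f=8, (3,0) g=1 f=6, (3,1) g=2 f=6]
step 2: expand (3,1) (f=6, h=4) → closed; open now [(1,0) g=1 f=8, (1,1) g=2 f=8, (3,0) g=1 f=6, (3,2) g=3 f=6, (4,1) g=3 f=6]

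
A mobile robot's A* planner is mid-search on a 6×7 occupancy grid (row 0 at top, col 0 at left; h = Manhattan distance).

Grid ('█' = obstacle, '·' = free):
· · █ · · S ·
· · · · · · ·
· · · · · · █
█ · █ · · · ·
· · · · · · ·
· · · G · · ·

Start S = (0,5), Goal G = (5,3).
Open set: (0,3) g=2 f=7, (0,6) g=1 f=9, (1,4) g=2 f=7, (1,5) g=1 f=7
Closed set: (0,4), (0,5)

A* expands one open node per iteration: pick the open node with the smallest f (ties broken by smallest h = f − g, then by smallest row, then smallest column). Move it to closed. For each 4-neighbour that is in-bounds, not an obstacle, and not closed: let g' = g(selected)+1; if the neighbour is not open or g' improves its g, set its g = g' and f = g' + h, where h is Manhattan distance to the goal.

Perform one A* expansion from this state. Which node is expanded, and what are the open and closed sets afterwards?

step 1: expand (0,3) (f=7, h=5) → closed; open now [(0,6) g=1 f=9, (1,3) g=3 f=7, (1,4) g=2 f=7, (1,5) g=1 f=7]

expanded=(0,3); open=[(0,6) g=1 f=9, (1,3) g=3 f=7, (1,4) g=2 f=7, (1,5) g=1 f=7]; closed=[(0,3), (0,4), (0,5)]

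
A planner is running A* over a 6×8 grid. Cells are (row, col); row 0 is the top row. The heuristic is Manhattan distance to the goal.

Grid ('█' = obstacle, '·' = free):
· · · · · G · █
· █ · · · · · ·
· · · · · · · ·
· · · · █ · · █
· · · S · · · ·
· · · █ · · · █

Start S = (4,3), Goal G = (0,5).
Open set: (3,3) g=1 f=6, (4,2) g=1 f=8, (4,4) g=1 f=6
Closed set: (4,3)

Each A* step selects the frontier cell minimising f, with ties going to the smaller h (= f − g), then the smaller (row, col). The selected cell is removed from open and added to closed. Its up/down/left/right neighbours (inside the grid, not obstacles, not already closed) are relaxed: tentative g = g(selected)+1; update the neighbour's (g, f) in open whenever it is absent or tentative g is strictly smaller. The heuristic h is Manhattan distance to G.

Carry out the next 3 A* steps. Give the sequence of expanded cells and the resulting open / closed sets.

step 1: expand (3,3) (f=6, h=5) → closed; open now [(2,3) g=2 f=6, (3,2) g=2 f=8, (4,2) g=1 f=8, (4,4) g=1 f=6]
step 2: expand (2,3) (f=6, h=4) → closed; open now [(1,3) g=3 f=6, (2,2) g=3 f=8, (2,4) g=3 f=6, (3,2) g=2 f=8, (4,2) g=1 f=8, (4,4) g=1 f=6]
step 3: expand (1,3) (f=6, h=3) → closed; open now [(0,3) g=4 f=6, (1,2) g=4 f=8, (1,4) g=4 f=6, (2,2) g=3 f=8, (2,4) g=3 f=6, (3,2) g=2 f=8, (4,2) g=1 f=8, (4,4) g=1 f=6]

order=[(3,3) → (2,3) → (1,3)]; open=[(0,3) g=4 f=6, (1,2) g=4 f=8, (1,4) g=4 f=6, (2,2) g=3 f=8, (2,4) g=3 f=6, (3,2) g=2 f=8, (4,2) g=1 f=8, (4,4) g=1 f=6]; closed=[(1,3), (2,3), (3,3), (4,3)]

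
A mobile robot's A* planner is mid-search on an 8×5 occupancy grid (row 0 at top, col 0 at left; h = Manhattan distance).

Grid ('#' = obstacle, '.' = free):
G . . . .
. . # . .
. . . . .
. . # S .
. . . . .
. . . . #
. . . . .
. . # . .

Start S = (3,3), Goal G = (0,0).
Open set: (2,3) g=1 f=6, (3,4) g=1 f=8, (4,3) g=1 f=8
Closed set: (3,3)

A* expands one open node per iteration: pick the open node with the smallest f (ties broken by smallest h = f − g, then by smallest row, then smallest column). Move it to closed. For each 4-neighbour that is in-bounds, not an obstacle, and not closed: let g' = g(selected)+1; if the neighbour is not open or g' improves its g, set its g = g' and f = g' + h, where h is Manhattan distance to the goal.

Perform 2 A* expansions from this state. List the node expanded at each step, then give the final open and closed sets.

step 1: expand (2,3) (f=6, h=5) → closed; open now [(1,3) g=2 f=6, (2,2) g=2 f=6, (2,4) g=2 f=8, (3,4) g=1 f=8, (4,3) g=1 f=8]
step 2: expand (1,3) (f=6, h=4) → closed; open now [(0,3) g=3 f=6, (1,4) g=3 f=8, (2,2) g=2 f=6, (2,4) g=2 f=8, (3,4) g=1 f=8, (4,3) g=1 f=8]

order=[(2,3) → (1,3)]; open=[(0,3) g=3 f=6, (1,4) g=3 f=8, (2,2) g=2 f=6, (2,4) g=2 f=8, (3,4) g=1 f=8, (4,3) g=1 f=8]; closed=[(1,3), (2,3), (3,3)]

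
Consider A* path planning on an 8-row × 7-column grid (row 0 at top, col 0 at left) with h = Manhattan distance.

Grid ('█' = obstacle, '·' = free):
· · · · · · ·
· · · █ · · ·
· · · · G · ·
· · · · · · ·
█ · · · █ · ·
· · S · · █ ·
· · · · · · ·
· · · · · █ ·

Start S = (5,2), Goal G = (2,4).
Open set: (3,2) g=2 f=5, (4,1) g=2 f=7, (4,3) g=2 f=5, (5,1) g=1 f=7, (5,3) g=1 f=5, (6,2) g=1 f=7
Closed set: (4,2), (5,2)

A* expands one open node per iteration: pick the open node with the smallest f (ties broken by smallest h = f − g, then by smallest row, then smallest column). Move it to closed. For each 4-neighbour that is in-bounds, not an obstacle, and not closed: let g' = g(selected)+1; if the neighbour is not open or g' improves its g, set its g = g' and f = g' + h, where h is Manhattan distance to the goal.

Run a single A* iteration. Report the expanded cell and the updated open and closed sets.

expanded=(3,2); open=[(2,2) g=3 f=5, (3,1) g=3 f=7, (3,3) g=3 f=5, (4,1) g=2 f=7, (4,3) g=2 f=5, (5,1) g=1 f=7, (5,3) g=1 f=5, (6,2) g=1 f=7]; closed=[(3,2), (4,2), (5,2)]

step 1: expand (3,2) (f=5, h=3) → closed; open now [(2,2) g=3 f=5, (3,1) g=3 f=7, (3,3) g=3 f=5, (4,1) g=2 f=7, (4,3) g=2 f=5, (5,1) g=1 f=7, (5,3) g=1 f=5, (6,2) g=1 f=7]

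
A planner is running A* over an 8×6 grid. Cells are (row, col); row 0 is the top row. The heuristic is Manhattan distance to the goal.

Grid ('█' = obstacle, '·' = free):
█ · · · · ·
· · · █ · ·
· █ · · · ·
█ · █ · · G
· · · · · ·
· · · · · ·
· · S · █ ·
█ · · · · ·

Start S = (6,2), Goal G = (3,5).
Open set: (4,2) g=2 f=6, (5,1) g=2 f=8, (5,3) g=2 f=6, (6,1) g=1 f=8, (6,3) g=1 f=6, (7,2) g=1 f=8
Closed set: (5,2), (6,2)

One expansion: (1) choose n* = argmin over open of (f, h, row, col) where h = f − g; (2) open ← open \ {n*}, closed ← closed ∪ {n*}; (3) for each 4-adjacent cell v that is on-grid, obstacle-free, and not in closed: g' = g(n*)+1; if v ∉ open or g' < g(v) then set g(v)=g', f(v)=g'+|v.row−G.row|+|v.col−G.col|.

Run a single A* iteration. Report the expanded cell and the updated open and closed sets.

expanded=(4,2); open=[(4,1) g=3 f=8, (4,3) g=3 f=6, (5,1) g=2 f=8, (5,3) g=2 f=6, (6,1) g=1 f=8, (6,3) g=1 f=6, (7,2) g=1 f=8]; closed=[(4,2), (5,2), (6,2)]

step 1: expand (4,2) (f=6, h=4) → closed; open now [(4,1) g=3 f=8, (4,3) g=3 f=6, (5,1) g=2 f=8, (5,3) g=2 f=6, (6,1) g=1 f=8, (6,3) g=1 f=6, (7,2) g=1 f=8]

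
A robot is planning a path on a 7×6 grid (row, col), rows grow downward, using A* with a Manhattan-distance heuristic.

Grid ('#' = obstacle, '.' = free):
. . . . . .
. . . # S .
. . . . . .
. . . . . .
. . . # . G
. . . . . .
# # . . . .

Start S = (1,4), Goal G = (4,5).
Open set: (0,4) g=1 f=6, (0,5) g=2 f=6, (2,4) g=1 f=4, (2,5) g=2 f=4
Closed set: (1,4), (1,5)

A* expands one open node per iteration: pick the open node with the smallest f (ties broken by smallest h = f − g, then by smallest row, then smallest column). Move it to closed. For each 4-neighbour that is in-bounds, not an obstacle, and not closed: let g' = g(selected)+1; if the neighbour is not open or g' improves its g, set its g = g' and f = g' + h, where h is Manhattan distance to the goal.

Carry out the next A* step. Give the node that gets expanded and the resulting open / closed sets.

expanded=(2,5); open=[(0,4) g=1 f=6, (0,5) g=2 f=6, (2,4) g=1 f=4, (3,5) g=3 f=4]; closed=[(1,4), (1,5), (2,5)]

step 1: expand (2,5) (f=4, h=2) → closed; open now [(0,4) g=1 f=6, (0,5) g=2 f=6, (2,4) g=1 f=4, (3,5) g=3 f=4]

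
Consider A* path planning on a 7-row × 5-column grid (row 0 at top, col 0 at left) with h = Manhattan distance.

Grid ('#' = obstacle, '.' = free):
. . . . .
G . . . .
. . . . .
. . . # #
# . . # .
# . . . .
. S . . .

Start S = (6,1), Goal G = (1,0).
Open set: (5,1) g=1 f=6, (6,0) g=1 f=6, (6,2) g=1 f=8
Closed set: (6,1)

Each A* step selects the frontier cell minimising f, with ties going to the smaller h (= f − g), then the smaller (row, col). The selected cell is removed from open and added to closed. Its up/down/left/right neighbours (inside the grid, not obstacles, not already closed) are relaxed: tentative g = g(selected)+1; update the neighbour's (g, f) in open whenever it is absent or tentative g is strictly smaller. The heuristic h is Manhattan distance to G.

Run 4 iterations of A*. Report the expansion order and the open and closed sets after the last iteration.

step 1: expand (5,1) (f=6, h=5) → closed; open now [(4,1) g=2 f=6, (5,2) g=2 f=8, (6,0) g=1 f=6, (6,2) g=1 f=8]
step 2: expand (4,1) (f=6, h=4) → closed; open now [(3,1) g=3 f=6, (4,2) g=3 f=8, (5,2) g=2 f=8, (6,0) g=1 f=6, (6,2) g=1 f=8]
step 3: expand (3,1) (f=6, h=3) → closed; open now [(2,1) g=4 f=6, (3,0) g=4 f=6, (3,2) g=4 f=8, (4,2) g=3 f=8, (5,2) g=2 f=8, (6,0) g=1 f=6, (6,2) g=1 f=8]
step 4: expand (2,1) (f=6, h=2) → closed; open now [(1,1) g=5 f=6, (2,0) g=5 f=6, (2,2) g=5 f=8, (3,0) g=4 f=6, (3,2) g=4 f=8, (4,2) g=3 f=8, (5,2) g=2 f=8, (6,0) g=1 f=6, (6,2) g=1 f=8]

order=[(5,1) → (4,1) → (3,1) → (2,1)]; open=[(1,1) g=5 f=6, (2,0) g=5 f=6, (2,2) g=5 f=8, (3,0) g=4 f=6, (3,2) g=4 f=8, (4,2) g=3 f=8, (5,2) g=2 f=8, (6,0) g=1 f=6, (6,2) g=1 f=8]; closed=[(2,1), (3,1), (4,1), (5,1), (6,1)]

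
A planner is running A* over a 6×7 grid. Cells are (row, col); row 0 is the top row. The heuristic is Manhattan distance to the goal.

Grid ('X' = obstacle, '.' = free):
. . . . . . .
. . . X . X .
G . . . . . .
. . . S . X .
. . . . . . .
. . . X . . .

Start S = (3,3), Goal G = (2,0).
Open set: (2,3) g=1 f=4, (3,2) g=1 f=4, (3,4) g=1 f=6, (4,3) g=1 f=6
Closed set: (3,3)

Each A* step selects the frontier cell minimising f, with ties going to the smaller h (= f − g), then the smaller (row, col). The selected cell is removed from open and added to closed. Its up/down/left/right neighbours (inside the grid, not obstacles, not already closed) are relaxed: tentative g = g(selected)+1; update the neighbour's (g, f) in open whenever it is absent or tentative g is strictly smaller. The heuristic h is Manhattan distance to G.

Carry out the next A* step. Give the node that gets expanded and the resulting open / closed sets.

step 1: expand (2,3) (f=4, h=3) → closed; open now [(2,2) g=2 f=4, (2,4) g=2 f=6, (3,2) g=1 f=4, (3,4) g=1 f=6, (4,3) g=1 f=6]

expanded=(2,3); open=[(2,2) g=2 f=4, (2,4) g=2 f=6, (3,2) g=1 f=4, (3,4) g=1 f=6, (4,3) g=1 f=6]; closed=[(2,3), (3,3)]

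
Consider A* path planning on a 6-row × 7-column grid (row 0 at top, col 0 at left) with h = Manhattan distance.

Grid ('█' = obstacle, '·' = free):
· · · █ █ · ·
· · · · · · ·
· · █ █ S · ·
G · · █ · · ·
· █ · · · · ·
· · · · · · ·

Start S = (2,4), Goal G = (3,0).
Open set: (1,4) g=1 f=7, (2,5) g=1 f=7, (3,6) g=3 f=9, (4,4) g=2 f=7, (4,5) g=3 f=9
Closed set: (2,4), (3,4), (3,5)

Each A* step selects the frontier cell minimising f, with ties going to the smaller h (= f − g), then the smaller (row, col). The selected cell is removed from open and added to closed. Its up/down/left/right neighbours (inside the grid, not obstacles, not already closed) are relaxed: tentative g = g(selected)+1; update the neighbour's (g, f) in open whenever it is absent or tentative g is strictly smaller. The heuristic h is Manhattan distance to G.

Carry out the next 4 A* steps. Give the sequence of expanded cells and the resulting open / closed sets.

order=[(4,4) → (4,3) → (4,2) → (3,2)]; open=[(1,4) g=1 f=7, (2,5) g=1 f=7, (3,1) g=6 f=7, (3,6) g=3 f=9, (4,5) g=3 f=9, (5,2) g=5 f=9, (5,3) g=4 f=9, (5,4) g=3 f=9]; closed=[(2,4), (3,2), (3,4), (3,5), (4,2), (4,3), (4,4)]

step 1: expand (4,4) (f=7, h=5) → closed; open now [(1,4) g=1 f=7, (2,5) g=1 f=7, (3,6) g=3 f=9, (4,3) g=3 f=7, (4,5) g=3 f=9, (5,4) g=3 f=9]
step 2: expand (4,3) (f=7, h=4) → closed; open now [(1,4) g=1 f=7, (2,5) g=1 f=7, (3,6) g=3 f=9, (4,2) g=4 f=7, (4,5) g=3 f=9, (5,3) g=4 f=9, (5,4) g=3 f=9]
step 3: expand (4,2) (f=7, h=3) → closed; open now [(1,4) g=1 f=7, (2,5) g=1 f=7, (3,2) g=5 f=7, (3,6) g=3 f=9, (4,5) g=3 f=9, (5,2) g=5 f=9, (5,3) g=4 f=9, (5,4) g=3 f=9]
step 4: expand (3,2) (f=7, h=2) → closed; open now [(1,4) g=1 f=7, (2,5) g=1 f=7, (3,1) g=6 f=7, (3,6) g=3 f=9, (4,5) g=3 f=9, (5,2) g=5 f=9, (5,3) g=4 f=9, (5,4) g=3 f=9]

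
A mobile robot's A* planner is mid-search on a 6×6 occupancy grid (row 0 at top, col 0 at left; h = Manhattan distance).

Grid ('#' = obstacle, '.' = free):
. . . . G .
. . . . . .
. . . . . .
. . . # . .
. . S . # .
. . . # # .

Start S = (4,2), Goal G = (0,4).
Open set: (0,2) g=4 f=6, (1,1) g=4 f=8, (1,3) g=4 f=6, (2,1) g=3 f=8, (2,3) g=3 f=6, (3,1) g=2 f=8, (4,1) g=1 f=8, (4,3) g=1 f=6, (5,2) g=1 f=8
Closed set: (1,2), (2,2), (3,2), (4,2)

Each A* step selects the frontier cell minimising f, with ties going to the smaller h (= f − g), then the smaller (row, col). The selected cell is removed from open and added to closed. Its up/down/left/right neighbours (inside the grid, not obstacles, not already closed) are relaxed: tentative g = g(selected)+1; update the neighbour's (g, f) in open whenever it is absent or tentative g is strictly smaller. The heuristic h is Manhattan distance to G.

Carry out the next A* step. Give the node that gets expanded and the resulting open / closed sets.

expanded=(0,2); open=[(0,1) g=5 f=8, (0,3) g=5 f=6, (1,1) g=4 f=8, (1,3) g=4 f=6, (2,1) g=3 f=8, (2,3) g=3 f=6, (3,1) g=2 f=8, (4,1) g=1 f=8, (4,3) g=1 f=6, (5,2) g=1 f=8]; closed=[(0,2), (1,2), (2,2), (3,2), (4,2)]

step 1: expand (0,2) (f=6, h=2) → closed; open now [(0,1) g=5 f=8, (0,3) g=5 f=6, (1,1) g=4 f=8, (1,3) g=4 f=6, (2,1) g=3 f=8, (2,3) g=3 f=6, (3,1) g=2 f=8, (4,1) g=1 f=8, (4,3) g=1 f=6, (5,2) g=1 f=8]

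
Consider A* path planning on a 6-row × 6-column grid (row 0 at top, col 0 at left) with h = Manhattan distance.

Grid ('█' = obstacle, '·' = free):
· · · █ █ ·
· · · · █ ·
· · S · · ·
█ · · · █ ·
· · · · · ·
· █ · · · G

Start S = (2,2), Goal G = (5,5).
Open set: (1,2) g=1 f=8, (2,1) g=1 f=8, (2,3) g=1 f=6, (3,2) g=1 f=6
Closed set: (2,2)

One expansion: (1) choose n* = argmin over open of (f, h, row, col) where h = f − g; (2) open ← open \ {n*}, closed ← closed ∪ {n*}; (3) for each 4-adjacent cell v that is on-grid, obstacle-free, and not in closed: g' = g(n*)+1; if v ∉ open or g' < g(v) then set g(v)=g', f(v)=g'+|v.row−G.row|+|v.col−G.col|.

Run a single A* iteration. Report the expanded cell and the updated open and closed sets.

step 1: expand (2,3) (f=6, h=5) → closed; open now [(1,2) g=1 f=8, (1,3) g=2 f=8, (2,1) g=1 f=8, (2,4) g=2 f=6, (3,2) g=1 f=6, (3,3) g=2 f=6]

expanded=(2,3); open=[(1,2) g=1 f=8, (1,3) g=2 f=8, (2,1) g=1 f=8, (2,4) g=2 f=6, (3,2) g=1 f=6, (3,3) g=2 f=6]; closed=[(2,2), (2,3)]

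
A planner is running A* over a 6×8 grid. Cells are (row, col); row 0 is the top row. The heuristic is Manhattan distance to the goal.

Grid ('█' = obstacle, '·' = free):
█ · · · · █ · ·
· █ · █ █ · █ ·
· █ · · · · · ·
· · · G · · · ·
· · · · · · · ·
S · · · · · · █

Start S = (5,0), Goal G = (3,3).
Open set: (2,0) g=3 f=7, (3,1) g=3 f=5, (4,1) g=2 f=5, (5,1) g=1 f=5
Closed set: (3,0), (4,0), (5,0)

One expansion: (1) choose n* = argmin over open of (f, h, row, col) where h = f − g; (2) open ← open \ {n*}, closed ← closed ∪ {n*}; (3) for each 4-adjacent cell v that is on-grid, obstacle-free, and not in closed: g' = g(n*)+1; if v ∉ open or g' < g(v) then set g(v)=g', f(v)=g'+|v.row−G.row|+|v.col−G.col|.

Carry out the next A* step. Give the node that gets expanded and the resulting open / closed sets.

step 1: expand (3,1) (f=5, h=2) → closed; open now [(2,0) g=3 f=7, (3,2) g=4 f=5, (4,1) g=2 f=5, (5,1) g=1 f=5]

expanded=(3,1); open=[(2,0) g=3 f=7, (3,2) g=4 f=5, (4,1) g=2 f=5, (5,1) g=1 f=5]; closed=[(3,0), (3,1), (4,0), (5,0)]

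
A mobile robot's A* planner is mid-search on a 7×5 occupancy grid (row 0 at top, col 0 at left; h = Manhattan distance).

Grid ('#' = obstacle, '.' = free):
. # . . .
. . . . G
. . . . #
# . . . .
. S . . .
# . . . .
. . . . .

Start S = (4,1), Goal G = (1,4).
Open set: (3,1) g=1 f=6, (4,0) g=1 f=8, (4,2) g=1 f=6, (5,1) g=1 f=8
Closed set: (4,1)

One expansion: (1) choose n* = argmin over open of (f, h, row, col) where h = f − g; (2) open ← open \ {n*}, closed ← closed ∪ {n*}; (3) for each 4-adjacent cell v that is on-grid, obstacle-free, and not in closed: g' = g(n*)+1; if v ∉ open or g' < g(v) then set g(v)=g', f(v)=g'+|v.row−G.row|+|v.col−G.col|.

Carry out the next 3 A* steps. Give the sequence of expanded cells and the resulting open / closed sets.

order=[(3,1) → (2,1) → (1,1)]; open=[(1,0) g=4 f=8, (1,2) g=4 f=6, (2,0) g=3 f=8, (2,2) g=3 f=6, (3,2) g=2 f=6, (4,0) g=1 f=8, (4,2) g=1 f=6, (5,1) g=1 f=8]; closed=[(1,1), (2,1), (3,1), (4,1)]

step 1: expand (3,1) (f=6, h=5) → closed; open now [(2,1) g=2 f=6, (3,2) g=2 f=6, (4,0) g=1 f=8, (4,2) g=1 f=6, (5,1) g=1 f=8]
step 2: expand (2,1) (f=6, h=4) → closed; open now [(1,1) g=3 f=6, (2,0) g=3 f=8, (2,2) g=3 f=6, (3,2) g=2 f=6, (4,0) g=1 f=8, (4,2) g=1 f=6, (5,1) g=1 f=8]
step 3: expand (1,1) (f=6, h=3) → closed; open now [(1,0) g=4 f=8, (1,2) g=4 f=6, (2,0) g=3 f=8, (2,2) g=3 f=6, (3,2) g=2 f=6, (4,0) g=1 f=8, (4,2) g=1 f=6, (5,1) g=1 f=8]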